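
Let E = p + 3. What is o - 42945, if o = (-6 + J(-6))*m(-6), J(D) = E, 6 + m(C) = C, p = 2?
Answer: -42933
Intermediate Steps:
m(C) = -6 + C
E = 5 (E = 2 + 3 = 5)
J(D) = 5
o = 12 (o = (-6 + 5)*(-6 - 6) = -1*(-12) = 12)
o - 42945 = 12 - 42945 = -42933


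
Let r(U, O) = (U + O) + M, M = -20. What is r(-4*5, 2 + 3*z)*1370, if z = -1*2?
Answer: -60280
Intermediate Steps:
z = -2
r(U, O) = -20 + O + U (r(U, O) = (U + O) - 20 = (O + U) - 20 = -20 + O + U)
r(-4*5, 2 + 3*z)*1370 = (-20 + (2 + 3*(-2)) - 4*5)*1370 = (-20 + (2 - 6) - 20)*1370 = (-20 - 4 - 20)*1370 = -44*1370 = -60280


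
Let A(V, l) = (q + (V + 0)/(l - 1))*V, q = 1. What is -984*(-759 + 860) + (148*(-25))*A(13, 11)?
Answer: -210014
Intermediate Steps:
A(V, l) = V*(1 + V/(-1 + l)) (A(V, l) = (1 + (V + 0)/(l - 1))*V = (1 + V/(-1 + l))*V = V*(1 + V/(-1 + l)))
-984*(-759 + 860) + (148*(-25))*A(13, 11) = -984*(-759 + 860) + (148*(-25))*(13*(-1 + 13 + 11)/(-1 + 11)) = -984*101 - 48100*23/10 = -99384 - 48100*23/10 = -99384 - 3700*299/10 = -99384 - 110630 = -210014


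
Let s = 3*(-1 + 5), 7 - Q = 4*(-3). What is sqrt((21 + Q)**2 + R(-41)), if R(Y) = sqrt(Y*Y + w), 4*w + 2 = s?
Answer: sqrt(6400 + 2*sqrt(6734))/2 ≈ 40.510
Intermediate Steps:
Q = 19 (Q = 7 - 4*(-3) = 7 - 1*(-12) = 7 + 12 = 19)
s = 12 (s = 3*4 = 12)
w = 5/2 (w = -1/2 + (1/4)*12 = -1/2 + 3 = 5/2 ≈ 2.5000)
R(Y) = sqrt(5/2 + Y**2) (R(Y) = sqrt(Y*Y + 5/2) = sqrt(Y**2 + 5/2) = sqrt(5/2 + Y**2))
sqrt((21 + Q)**2 + R(-41)) = sqrt((21 + 19)**2 + sqrt(10 + 4*(-41)**2)/2) = sqrt(40**2 + sqrt(10 + 4*1681)/2) = sqrt(1600 + sqrt(10 + 6724)/2) = sqrt(1600 + sqrt(6734)/2)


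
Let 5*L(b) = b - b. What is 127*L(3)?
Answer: 0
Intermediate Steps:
L(b) = 0 (L(b) = (b - b)/5 = (1/5)*0 = 0)
127*L(3) = 127*0 = 0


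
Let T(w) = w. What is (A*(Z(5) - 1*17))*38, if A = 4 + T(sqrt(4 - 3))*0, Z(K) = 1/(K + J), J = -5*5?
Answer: -12958/5 ≈ -2591.6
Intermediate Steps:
J = -25
Z(K) = 1/(-25 + K) (Z(K) = 1/(K - 25) = 1/(-25 + K))
A = 4 (A = 4 + sqrt(4 - 3)*0 = 4 + sqrt(1)*0 = 4 + 1*0 = 4 + 0 = 4)
(A*(Z(5) - 1*17))*38 = (4*(1/(-25 + 5) - 1*17))*38 = (4*(1/(-20) - 17))*38 = (4*(-1/20 - 17))*38 = (4*(-341/20))*38 = -341/5*38 = -12958/5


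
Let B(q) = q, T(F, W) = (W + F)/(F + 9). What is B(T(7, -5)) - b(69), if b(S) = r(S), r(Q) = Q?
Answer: -551/8 ≈ -68.875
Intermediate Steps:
T(F, W) = (F + W)/(9 + F)
b(S) = S
B(T(7, -5)) - b(69) = (7 - 5)/(9 + 7) - 1*69 = 2/16 - 69 = (1/16)*2 - 69 = 1/8 - 69 = -551/8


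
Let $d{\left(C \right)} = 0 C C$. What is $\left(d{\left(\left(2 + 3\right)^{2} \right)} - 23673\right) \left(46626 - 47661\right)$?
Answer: $24501555$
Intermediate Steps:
$d{\left(C \right)} = 0$ ($d{\left(C \right)} = 0 C = 0$)
$\left(d{\left(\left(2 + 3\right)^{2} \right)} - 23673\right) \left(46626 - 47661\right) = \left(0 - 23673\right) \left(46626 - 47661\right) = \left(-23673\right) \left(-1035\right) = 24501555$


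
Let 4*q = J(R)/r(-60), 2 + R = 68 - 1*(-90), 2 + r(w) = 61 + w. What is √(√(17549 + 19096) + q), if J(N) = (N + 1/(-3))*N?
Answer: √(-6071 + √36645) ≈ 76.678*I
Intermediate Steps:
r(w) = 59 + w (r(w) = -2 + (61 + w) = 59 + w)
R = 156 (R = -2 + (68 - 1*(-90)) = -2 + (68 + 90) = -2 + 158 = 156)
J(N) = N*(-⅓ + N) (J(N) = (N - ⅓)*N = (-⅓ + N)*N = N*(-⅓ + N))
q = -6071 (q = ((156*(-⅓ + 156))/(59 - 60))/4 = ((156*(467/3))/(-1))/4 = (24284*(-1))/4 = (¼)*(-24284) = -6071)
√(√(17549 + 19096) + q) = √(√(17549 + 19096) - 6071) = √(√36645 - 6071) = √(-6071 + √36645)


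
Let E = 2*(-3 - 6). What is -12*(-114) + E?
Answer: 1350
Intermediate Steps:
E = -18 (E = 2*(-9) = -18)
-12*(-114) + E = -12*(-114) - 18 = 1368 - 18 = 1350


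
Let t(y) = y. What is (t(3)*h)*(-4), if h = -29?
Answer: 348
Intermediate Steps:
(t(3)*h)*(-4) = (3*(-29))*(-4) = -87*(-4) = 348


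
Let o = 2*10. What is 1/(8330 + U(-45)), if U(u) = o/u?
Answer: 9/74966 ≈ 0.00012005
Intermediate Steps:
o = 20
U(u) = 20/u
1/(8330 + U(-45)) = 1/(8330 + 20/(-45)) = 1/(8330 + 20*(-1/45)) = 1/(8330 - 4/9) = 1/(74966/9) = 9/74966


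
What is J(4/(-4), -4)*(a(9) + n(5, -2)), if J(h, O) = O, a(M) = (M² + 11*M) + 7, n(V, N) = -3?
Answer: -736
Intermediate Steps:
a(M) = 7 + M² + 11*M
J(4/(-4), -4)*(a(9) + n(5, -2)) = -4*((7 + 9² + 11*9) - 3) = -4*((7 + 81 + 99) - 3) = -4*(187 - 3) = -4*184 = -736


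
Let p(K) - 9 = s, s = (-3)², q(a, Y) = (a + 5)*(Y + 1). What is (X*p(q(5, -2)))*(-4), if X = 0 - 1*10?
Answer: 720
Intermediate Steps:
q(a, Y) = (1 + Y)*(5 + a) (q(a, Y) = (5 + a)*(1 + Y) = (1 + Y)*(5 + a))
s = 9
X = -10 (X = 0 - 10 = -10)
p(K) = 18 (p(K) = 9 + 9 = 18)
(X*p(q(5, -2)))*(-4) = -10*18*(-4) = -180*(-4) = 720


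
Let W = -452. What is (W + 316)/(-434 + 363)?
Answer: 136/71 ≈ 1.9155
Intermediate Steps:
(W + 316)/(-434 + 363) = (-452 + 316)/(-434 + 363) = -136/(-71) = -136*(-1/71) = 136/71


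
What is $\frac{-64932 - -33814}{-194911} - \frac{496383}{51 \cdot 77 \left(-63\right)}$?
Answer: $\frac{2048022181}{945513261} \approx 2.166$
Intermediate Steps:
$\frac{-64932 - -33814}{-194911} - \frac{496383}{51 \cdot 77 \left(-63\right)} = \left(-64932 + 33814\right) \left(- \frac{1}{194911}\right) - \frac{496383}{3927 \left(-63\right)} = \left(-31118\right) \left(- \frac{1}{194911}\right) - \frac{496383}{-247401} = \frac{31118}{194911} - - \frac{9733}{4851} = \frac{31118}{194911} + \frac{9733}{4851} = \frac{2048022181}{945513261}$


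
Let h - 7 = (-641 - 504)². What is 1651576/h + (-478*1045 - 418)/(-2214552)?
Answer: 67389414682/45364820901 ≈ 1.4855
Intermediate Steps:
h = 1311032 (h = 7 + (-641 - 504)² = 7 + (-1145)² = 7 + 1311025 = 1311032)
1651576/h + (-478*1045 - 418)/(-2214552) = 1651576/1311032 + (-478*1045 - 418)/(-2214552) = 1651576*(1/1311032) + (-499510 - 418)*(-1/2214552) = 206447/163879 - 499928*(-1/2214552) = 206447/163879 + 62491/276819 = 67389414682/45364820901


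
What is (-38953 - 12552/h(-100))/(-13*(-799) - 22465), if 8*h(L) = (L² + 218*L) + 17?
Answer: 458882783/142315074 ≈ 3.2244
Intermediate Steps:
h(L) = 17/8 + L²/8 + 109*L/4 (h(L) = ((L² + 218*L) + 17)/8 = (17 + L² + 218*L)/8 = 17/8 + L²/8 + 109*L/4)
(-38953 - 12552/h(-100))/(-13*(-799) - 22465) = (-38953 - 12552/(17/8 + (⅛)*(-100)² + (109/4)*(-100)))/(-13*(-799) - 22465) = (-38953 - 12552/(17/8 + (⅛)*10000 - 2725))/(10387 - 22465) = (-38953 - 12552/(17/8 + 1250 - 2725))/(-12078) = (-38953 - 12552/(-11783/8))*(-1/12078) = (-38953 - 12552*(-8/11783))*(-1/12078) = (-38953 + 100416/11783)*(-1/12078) = -458882783/11783*(-1/12078) = 458882783/142315074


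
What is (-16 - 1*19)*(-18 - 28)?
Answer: 1610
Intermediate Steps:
(-16 - 1*19)*(-18 - 28) = (-16 - 19)*(-46) = -35*(-46) = 1610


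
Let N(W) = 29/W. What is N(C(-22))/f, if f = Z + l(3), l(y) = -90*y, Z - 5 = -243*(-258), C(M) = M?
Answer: -29/1373438 ≈ -2.1115e-5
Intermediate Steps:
Z = 62699 (Z = 5 - 243*(-258) = 5 + 62694 = 62699)
f = 62429 (f = 62699 - 90*3 = 62699 - 270 = 62429)
N(C(-22))/f = (29/(-22))/62429 = (29*(-1/22))*(1/62429) = -29/22*1/62429 = -29/1373438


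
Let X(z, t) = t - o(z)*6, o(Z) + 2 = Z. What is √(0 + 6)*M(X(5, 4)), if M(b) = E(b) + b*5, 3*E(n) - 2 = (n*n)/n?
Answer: -74*√6 ≈ -181.26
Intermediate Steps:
o(Z) = -2 + Z
E(n) = ⅔ + n/3 (E(n) = ⅔ + ((n*n)/n)/3 = ⅔ + (n²/n)/3 = ⅔ + n/3)
X(z, t) = 12 + t - 6*z (X(z, t) = t - (-2 + z)*6 = t + (2 - z)*6 = t + (12 - 6*z) = 12 + t - 6*z)
M(b) = ⅔ + 16*b/3 (M(b) = (⅔ + b/3) + b*5 = (⅔ + b/3) + 5*b = ⅔ + 16*b/3)
√(0 + 6)*M(X(5, 4)) = √(0 + 6)*(⅔ + 16*(12 + 4 - 6*5)/3) = √6*(⅔ + 16*(12 + 4 - 30)/3) = √6*(⅔ + (16/3)*(-14)) = √6*(⅔ - 224/3) = √6*(-74) = -74*√6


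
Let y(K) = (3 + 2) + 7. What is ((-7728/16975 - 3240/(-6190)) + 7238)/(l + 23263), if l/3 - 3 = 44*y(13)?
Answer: 5432441587/18655360100 ≈ 0.29120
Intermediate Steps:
y(K) = 12 (y(K) = 5 + 7 = 12)
l = 1593 (l = 9 + 3*(44*12) = 9 + 3*528 = 9 + 1584 = 1593)
((-7728/16975 - 3240/(-6190)) + 7238)/(l + 23263) = ((-7728/16975 - 3240/(-6190)) + 7238)/(1593 + 23263) = ((-7728*1/16975 - 3240*(-1/6190)) + 7238)/24856 = ((-1104/2425 + 324/619) + 7238)*(1/24856) = (102324/1501075 + 7238)*(1/24856) = (10864883174/1501075)*(1/24856) = 5432441587/18655360100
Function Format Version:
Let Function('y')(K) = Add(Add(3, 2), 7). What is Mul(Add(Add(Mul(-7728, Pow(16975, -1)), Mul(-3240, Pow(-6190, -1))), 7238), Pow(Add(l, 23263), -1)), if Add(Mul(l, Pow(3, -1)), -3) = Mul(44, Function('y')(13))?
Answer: Rational(5432441587, 18655360100) ≈ 0.29120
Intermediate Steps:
Function('y')(K) = 12 (Function('y')(K) = Add(5, 7) = 12)
l = 1593 (l = Add(9, Mul(3, Mul(44, 12))) = Add(9, Mul(3, 528)) = Add(9, 1584) = 1593)
Mul(Add(Add(Mul(-7728, Pow(16975, -1)), Mul(-3240, Pow(-6190, -1))), 7238), Pow(Add(l, 23263), -1)) = Mul(Add(Add(Mul(-7728, Pow(16975, -1)), Mul(-3240, Pow(-6190, -1))), 7238), Pow(Add(1593, 23263), -1)) = Mul(Add(Add(Mul(-7728, Rational(1, 16975)), Mul(-3240, Rational(-1, 6190))), 7238), Pow(24856, -1)) = Mul(Add(Add(Rational(-1104, 2425), Rational(324, 619)), 7238), Rational(1, 24856)) = Mul(Add(Rational(102324, 1501075), 7238), Rational(1, 24856)) = Mul(Rational(10864883174, 1501075), Rational(1, 24856)) = Rational(5432441587, 18655360100)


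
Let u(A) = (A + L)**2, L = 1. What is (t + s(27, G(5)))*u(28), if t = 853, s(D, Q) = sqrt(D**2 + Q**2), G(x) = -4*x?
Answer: 717373 + 841*sqrt(1129) ≈ 7.4563e+5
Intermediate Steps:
u(A) = (1 + A)**2 (u(A) = (A + 1)**2 = (1 + A)**2)
(t + s(27, G(5)))*u(28) = (853 + sqrt(27**2 + (-4*5)**2))*(1 + 28)**2 = (853 + sqrt(729 + (-20)**2))*29**2 = (853 + sqrt(729 + 400))*841 = (853 + sqrt(1129))*841 = 717373 + 841*sqrt(1129)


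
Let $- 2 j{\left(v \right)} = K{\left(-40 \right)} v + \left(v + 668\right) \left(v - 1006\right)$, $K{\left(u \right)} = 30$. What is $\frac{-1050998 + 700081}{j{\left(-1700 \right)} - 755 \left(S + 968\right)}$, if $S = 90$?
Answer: $\frac{350917}{2169586} \approx 0.16174$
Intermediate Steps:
$j{\left(v \right)} = - 15 v - \frac{\left(-1006 + v\right) \left(668 + v\right)}{2}$ ($j{\left(v \right)} = - \frac{30 v + \left(v + 668\right) \left(v - 1006\right)}{2} = - \frac{30 v + \left(668 + v\right) \left(-1006 + v\right)}{2} = - \frac{30 v + \left(-1006 + v\right) \left(668 + v\right)}{2} = - 15 v - \frac{\left(-1006 + v\right) \left(668 + v\right)}{2}$)
$\frac{-1050998 + 700081}{j{\left(-1700 \right)} - 755 \left(S + 968\right)} = \frac{-1050998 + 700081}{\left(336004 + 154 \left(-1700\right) - \frac{\left(-1700\right)^{2}}{2}\right) - 755 \left(90 + 968\right)} = - \frac{350917}{\left(336004 - 261800 - 1445000\right) - 798790} = - \frac{350917}{-1370796 - 798790} = - \frac{350917}{-2169586} = \left(-350917\right) \left(- \frac{1}{2169586}\right) = \frac{350917}{2169586}$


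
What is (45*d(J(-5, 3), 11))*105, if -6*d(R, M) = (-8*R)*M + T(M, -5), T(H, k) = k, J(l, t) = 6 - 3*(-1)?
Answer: 1255275/2 ≈ 6.2764e+5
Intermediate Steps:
J(l, t) = 9 (J(l, t) = 6 + 3 = 9)
d(R, M) = ⅚ + 4*M*R/3 (d(R, M) = -((-8*R)*M - 5)/6 = -(-8*M*R - 5)/6 = -(-5 - 8*M*R)/6 = ⅚ + 4*M*R/3)
(45*d(J(-5, 3), 11))*105 = (45*(⅚ + (4/3)*11*9))*105 = (45*(⅚ + 132))*105 = (45*(797/6))*105 = (11955/2)*105 = 1255275/2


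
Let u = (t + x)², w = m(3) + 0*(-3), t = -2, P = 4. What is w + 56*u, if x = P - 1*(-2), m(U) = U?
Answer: 899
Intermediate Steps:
x = 6 (x = 4 - 1*(-2) = 4 + 2 = 6)
w = 3 (w = 3 + 0*(-3) = 3 + 0 = 3)
u = 16 (u = (-2 + 6)² = 4² = 16)
w + 56*u = 3 + 56*16 = 3 + 896 = 899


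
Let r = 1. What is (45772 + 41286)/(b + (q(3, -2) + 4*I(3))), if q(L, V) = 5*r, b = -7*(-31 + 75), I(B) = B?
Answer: -87058/291 ≈ -299.17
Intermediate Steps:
b = -308 (b = -7*44 = -308)
q(L, V) = 5 (q(L, V) = 5*1 = 5)
(45772 + 41286)/(b + (q(3, -2) + 4*I(3))) = (45772 + 41286)/(-308 + (5 + 4*3)) = 87058/(-308 + (5 + 12)) = 87058/(-308 + 17) = 87058/(-291) = 87058*(-1/291) = -87058/291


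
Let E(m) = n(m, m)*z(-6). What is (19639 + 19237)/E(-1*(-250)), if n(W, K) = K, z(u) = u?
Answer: -9719/375 ≈ -25.917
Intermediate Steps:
E(m) = -6*m (E(m) = m*(-6) = -6*m)
(19639 + 19237)/E(-1*(-250)) = (19639 + 19237)/((-(-6)*(-250))) = 38876/((-6*250)) = 38876/(-1500) = 38876*(-1/1500) = -9719/375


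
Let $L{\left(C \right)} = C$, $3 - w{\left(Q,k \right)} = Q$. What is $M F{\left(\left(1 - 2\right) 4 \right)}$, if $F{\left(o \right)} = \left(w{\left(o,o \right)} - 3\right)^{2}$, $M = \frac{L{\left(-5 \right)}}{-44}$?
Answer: $\frac{20}{11} \approx 1.8182$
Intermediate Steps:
$w{\left(Q,k \right)} = 3 - Q$
$M = \frac{5}{44}$ ($M = - \frac{5}{-44} = \left(-5\right) \left(- \frac{1}{44}\right) = \frac{5}{44} \approx 0.11364$)
$F{\left(o \right)} = o^{2}$ ($F{\left(o \right)} = \left(\left(3 - o\right) - 3\right)^{2} = \left(- o\right)^{2} = o^{2}$)
$M F{\left(\left(1 - 2\right) 4 \right)} = \frac{5 \left(\left(1 - 2\right) 4\right)^{2}}{44} = \frac{5 \left(\left(-1\right) 4\right)^{2}}{44} = \frac{5 \left(-4\right)^{2}}{44} = \frac{5}{44} \cdot 16 = \frac{20}{11}$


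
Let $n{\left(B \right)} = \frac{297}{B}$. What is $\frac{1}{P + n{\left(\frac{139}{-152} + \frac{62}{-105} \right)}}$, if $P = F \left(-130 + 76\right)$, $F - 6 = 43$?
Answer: $- \frac{24019}{68294394} \approx -0.0003517$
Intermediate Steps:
$F = 49$ ($F = 6 + 43 = 49$)
$P = -2646$ ($P = 49 \left(-130 + 76\right) = 49 \left(-54\right) = -2646$)
$\frac{1}{P + n{\left(\frac{139}{-152} + \frac{62}{-105} \right)}} = \frac{1}{-2646 + \frac{297}{\frac{139}{-152} + \frac{62}{-105}}} = \frac{1}{-2646 + \frac{297}{139 \left(- \frac{1}{152}\right) + 62 \left(- \frac{1}{105}\right)}} = \frac{1}{-2646 + \frac{297}{- \frac{139}{152} - \frac{62}{105}}} = \frac{1}{-2646 + \frac{297}{- \frac{24019}{15960}}} = \frac{1}{-2646 + 297 \left(- \frac{15960}{24019}\right)} = \frac{1}{-2646 - \frac{4740120}{24019}} = \frac{1}{- \frac{68294394}{24019}} = - \frac{24019}{68294394}$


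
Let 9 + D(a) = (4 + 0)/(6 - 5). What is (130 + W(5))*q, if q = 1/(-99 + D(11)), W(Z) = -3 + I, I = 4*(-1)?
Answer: -123/104 ≈ -1.1827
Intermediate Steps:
D(a) = -5 (D(a) = -9 + (4 + 0)/(6 - 5) = -9 + 4/1 = -9 + 4*1 = -9 + 4 = -5)
I = -4
W(Z) = -7 (W(Z) = -3 - 4 = -7)
q = -1/104 (q = 1/(-99 - 5) = 1/(-104) = -1/104 ≈ -0.0096154)
(130 + W(5))*q = (130 - 7)*(-1/104) = 123*(-1/104) = -123/104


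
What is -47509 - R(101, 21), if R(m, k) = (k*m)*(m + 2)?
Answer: -265972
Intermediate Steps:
R(m, k) = k*m*(2 + m) (R(m, k) = (k*m)*(2 + m) = k*m*(2 + m))
-47509 - R(101, 21) = -47509 - 21*101*(2 + 101) = -47509 - 21*101*103 = -47509 - 1*218463 = -47509 - 218463 = -265972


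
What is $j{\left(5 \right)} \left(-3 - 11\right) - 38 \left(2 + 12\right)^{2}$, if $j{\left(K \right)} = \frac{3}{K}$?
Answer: $- \frac{37282}{5} \approx -7456.4$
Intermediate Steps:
$j{\left(5 \right)} \left(-3 - 11\right) - 38 \left(2 + 12\right)^{2} = \frac{3}{5} \left(-3 - 11\right) - 38 \left(2 + 12\right)^{2} = 3 \cdot \frac{1}{5} \left(-14\right) - 38 \cdot 14^{2} = \frac{3}{5} \left(-14\right) - 7448 = - \frac{42}{5} - 7448 = - \frac{37282}{5}$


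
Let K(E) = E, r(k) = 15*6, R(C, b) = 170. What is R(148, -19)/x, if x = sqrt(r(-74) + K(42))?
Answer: 85*sqrt(33)/33 ≈ 14.797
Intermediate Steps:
r(k) = 90
x = 2*sqrt(33) (x = sqrt(90 + 42) = sqrt(132) = 2*sqrt(33) ≈ 11.489)
R(148, -19)/x = 170/((2*sqrt(33))) = 170*(sqrt(33)/66) = 85*sqrt(33)/33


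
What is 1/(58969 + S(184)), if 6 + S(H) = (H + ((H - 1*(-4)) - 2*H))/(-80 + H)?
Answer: 26/1533039 ≈ 1.6960e-5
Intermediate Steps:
S(H) = -6 + 4/(-80 + H) (S(H) = -6 + (H + ((H - 1*(-4)) - 2*H))/(-80 + H) = -6 + (H + ((H + 4) - 2*H))/(-80 + H) = -6 + (H + ((4 + H) - 2*H))/(-80 + H) = -6 + (H + (4 - H))/(-80 + H) = -6 + 4/(-80 + H))
1/(58969 + S(184)) = 1/(58969 + 2*(242 - 3*184)/(-80 + 184)) = 1/(58969 + 2*(242 - 552)/104) = 1/(58969 + 2*(1/104)*(-310)) = 1/(58969 - 155/26) = 1/(1533039/26) = 26/1533039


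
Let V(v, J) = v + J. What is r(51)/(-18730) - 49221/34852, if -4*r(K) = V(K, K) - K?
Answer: -921464967/652777960 ≈ -1.4116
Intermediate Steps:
V(v, J) = J + v
r(K) = -K/4 (r(K) = -((K + K) - K)/4 = -(2*K - K)/4 = -K/4)
r(51)/(-18730) - 49221/34852 = -1/4*51/(-18730) - 49221/34852 = -51/4*(-1/18730) - 49221*1/34852 = 51/74920 - 49221/34852 = -921464967/652777960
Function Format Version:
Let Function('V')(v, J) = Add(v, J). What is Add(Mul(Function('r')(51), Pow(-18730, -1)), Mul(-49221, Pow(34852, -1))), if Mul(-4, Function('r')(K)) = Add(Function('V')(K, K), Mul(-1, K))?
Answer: Rational(-921464967, 652777960) ≈ -1.4116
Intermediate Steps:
Function('V')(v, J) = Add(J, v)
Function('r')(K) = Mul(Rational(-1, 4), K) (Function('r')(K) = Mul(Rational(-1, 4), Add(Add(K, K), Mul(-1, K))) = Mul(Rational(-1, 4), Add(Mul(2, K), Mul(-1, K))) = Mul(Rational(-1, 4), K))
Add(Mul(Function('r')(51), Pow(-18730, -1)), Mul(-49221, Pow(34852, -1))) = Add(Mul(Mul(Rational(-1, 4), 51), Pow(-18730, -1)), Mul(-49221, Pow(34852, -1))) = Add(Mul(Rational(-51, 4), Rational(-1, 18730)), Mul(-49221, Rational(1, 34852))) = Add(Rational(51, 74920), Rational(-49221, 34852)) = Rational(-921464967, 652777960)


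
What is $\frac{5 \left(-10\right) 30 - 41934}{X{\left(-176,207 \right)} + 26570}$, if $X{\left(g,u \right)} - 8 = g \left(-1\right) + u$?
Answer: $- \frac{762}{473} \approx -1.611$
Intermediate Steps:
$X{\left(g,u \right)} = 8 + u - g$ ($X{\left(g,u \right)} = 8 + \left(g \left(-1\right) + u\right) = 8 - \left(g - u\right) = 8 + u - g$)
$\frac{5 \left(-10\right) 30 - 41934}{X{\left(-176,207 \right)} + 26570} = \frac{5 \left(-10\right) 30 - 41934}{\left(8 + 207 - -176\right) + 26570} = \frac{\left(-50\right) 30 - 41934}{\left(8 + 207 + 176\right) + 26570} = \frac{-1500 - 41934}{391 + 26570} = - \frac{43434}{26961} = \left(-43434\right) \frac{1}{26961} = - \frac{762}{473}$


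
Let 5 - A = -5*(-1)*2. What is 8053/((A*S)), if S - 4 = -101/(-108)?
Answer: -869724/2665 ≈ -326.35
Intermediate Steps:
A = -5 (A = 5 - (-5*(-1))*2 = 5 - 5*2 = 5 - 1*10 = 5 - 10 = -5)
S = 533/108 (S = 4 - 101/(-108) = 4 - 101*(-1/108) = 4 + 101/108 = 533/108 ≈ 4.9352)
8053/((A*S)) = 8053/((-5*533/108)) = 8053/(-2665/108) = 8053*(-108/2665) = -869724/2665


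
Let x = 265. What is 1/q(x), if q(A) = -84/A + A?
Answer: 265/70141 ≈ 0.0037781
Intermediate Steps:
q(A) = A - 84/A
1/q(x) = 1/(265 - 84/265) = 1/(70141/265) = 265/70141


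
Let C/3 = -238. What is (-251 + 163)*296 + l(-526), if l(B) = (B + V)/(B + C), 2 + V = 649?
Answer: -32299641/1240 ≈ -26048.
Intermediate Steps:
V = 647 (V = -2 + 649 = 647)
C = -714 (C = 3*(-238) = -714)
l(B) = (647 + B)/(-714 + B) (l(B) = (B + 647)/(B - 714) = (647 + B)/(-714 + B))
(-251 + 163)*296 + l(-526) = (-251 + 163)*296 + (647 - 526)/(-714 - 526) = -88*296 + 121/(-1240) = -26048 - 1/1240*121 = -26048 - 121/1240 = -32299641/1240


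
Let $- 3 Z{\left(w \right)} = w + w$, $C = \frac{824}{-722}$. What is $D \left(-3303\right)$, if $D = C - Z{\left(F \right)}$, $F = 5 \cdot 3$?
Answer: $- \frac{10562994}{361} \approx -29260.0$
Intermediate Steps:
$F = 15$
$C = - \frac{412}{361}$ ($C = 824 \left(- \frac{1}{722}\right) = - \frac{412}{361} \approx -1.1413$)
$Z{\left(w \right)} = - \frac{2 w}{3}$ ($Z{\left(w \right)} = - \frac{w + w}{3} = - \frac{2 w}{3}$)
$D = \frac{3198}{361}$ ($D = - \frac{412}{361} - \left(- \frac{2}{3}\right) 15 = - \frac{412}{361} - -10 = - \frac{412}{361} + 10 = \frac{3198}{361} \approx 8.8587$)
$D \left(-3303\right) = \frac{3198}{361} \left(-3303\right) = - \frac{10562994}{361}$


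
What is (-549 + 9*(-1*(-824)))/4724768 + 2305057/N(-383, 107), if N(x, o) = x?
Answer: -10890856921715/1809586144 ≈ -6018.4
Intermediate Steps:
(-549 + 9*(-1*(-824)))/4724768 + 2305057/N(-383, 107) = (-549 + 9*(-1*(-824)))/4724768 + 2305057/(-383) = (-549 + 9*824)*(1/4724768) + 2305057*(-1/383) = (-549 + 7416)*(1/4724768) - 2305057/383 = 6867*(1/4724768) - 2305057/383 = 6867/4724768 - 2305057/383 = -10890856921715/1809586144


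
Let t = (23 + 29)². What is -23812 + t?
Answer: -21108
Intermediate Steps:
t = 2704 (t = 52² = 2704)
-23812 + t = -23812 + 2704 = -21108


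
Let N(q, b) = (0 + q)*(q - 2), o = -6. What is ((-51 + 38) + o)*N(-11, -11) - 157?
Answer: -2874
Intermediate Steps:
N(q, b) = q*(-2 + q)
((-51 + 38) + o)*N(-11, -11) - 157 = ((-51 + 38) - 6)*(-11*(-2 - 11)) - 157 = (-13 - 6)*(-11*(-13)) - 157 = -19*143 - 157 = -2717 - 157 = -2874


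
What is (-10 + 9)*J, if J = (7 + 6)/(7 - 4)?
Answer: -13/3 ≈ -4.3333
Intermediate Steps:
J = 13/3 ≈ 4.3333
(-10 + 9)*J = (-10 + 9)*(13/3) = -1*13/3 = -13/3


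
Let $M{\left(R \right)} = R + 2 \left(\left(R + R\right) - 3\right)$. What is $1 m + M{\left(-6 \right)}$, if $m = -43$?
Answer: $-79$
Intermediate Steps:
$M{\left(R \right)} = -6 + 5 R$ ($M{\left(R \right)} = R + 2 \left(2 R - 3\right) = R + 2 \left(-3 + 2 R\right) = R + \left(-6 + 4 R\right) = -6 + 5 R$)
$1 m + M{\left(-6 \right)} = 1 \left(-43\right) + \left(-6 + 5 \left(-6\right)\right) = -43 - 36 = -79$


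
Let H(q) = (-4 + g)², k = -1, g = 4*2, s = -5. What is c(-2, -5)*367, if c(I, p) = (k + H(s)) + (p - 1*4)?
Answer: 2202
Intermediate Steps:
g = 8
H(q) = 16 (H(q) = (-4 + 8)² = 4² = 16)
c(I, p) = 11 + p (c(I, p) = (-1 + 16) + (p - 1*4) = 15 + (p - 4) = 15 + (-4 + p) = 11 + p)
c(-2, -5)*367 = (11 - 5)*367 = 6*367 = 2202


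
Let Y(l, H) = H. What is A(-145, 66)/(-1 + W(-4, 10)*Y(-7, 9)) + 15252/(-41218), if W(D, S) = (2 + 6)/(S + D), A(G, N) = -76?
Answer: -1650170/226699 ≈ -7.2791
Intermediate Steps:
W(D, S) = 8/(D + S)
A(-145, 66)/(-1 + W(-4, 10)*Y(-7, 9)) + 15252/(-41218) = -76/(-1 + (8/(-4 + 10))*9) + 15252/(-41218) = -76/(-1 + (8/6)*9) + 15252*(-1/41218) = -76/(-1 + (8*(1/6))*9) - 7626/20609 = -76/(-1 + (4/3)*9) - 7626/20609 = -76/(-1 + 12) - 7626/20609 = -76/11 - 7626/20609 = -1650170/226699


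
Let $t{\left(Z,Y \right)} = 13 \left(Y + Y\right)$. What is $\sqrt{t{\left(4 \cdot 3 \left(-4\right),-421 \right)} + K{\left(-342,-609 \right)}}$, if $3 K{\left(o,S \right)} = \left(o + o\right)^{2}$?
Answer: $\sqrt{145006} \approx 380.8$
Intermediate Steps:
$K{\left(o,S \right)} = \frac{4 o^{2}}{3}$ ($K{\left(o,S \right)} = \frac{\left(o + o\right)^{2}}{3} = \frac{\left(2 o\right)^{2}}{3} = \frac{4 o^{2}}{3}$)
$t{\left(Z,Y \right)} = 26 Y$ ($t{\left(Z,Y \right)} = 13 \cdot 2 Y = 26 Y$)
$\sqrt{t{\left(4 \cdot 3 \left(-4\right),-421 \right)} + K{\left(-342,-609 \right)}} = \sqrt{26 \left(-421\right) + \frac{4 \left(-342\right)^{2}}{3}} = \sqrt{-10946 + \frac{4}{3} \cdot 116964} = \sqrt{-10946 + 155952} = \sqrt{145006}$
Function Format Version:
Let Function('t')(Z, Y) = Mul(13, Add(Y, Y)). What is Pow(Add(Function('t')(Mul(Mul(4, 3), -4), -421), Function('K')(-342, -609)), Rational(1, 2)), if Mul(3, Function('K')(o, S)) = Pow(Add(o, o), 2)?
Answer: Pow(145006, Rational(1, 2)) ≈ 380.80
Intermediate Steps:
Function('K')(o, S) = Mul(Rational(4, 3), Pow(o, 2)) (Function('K')(o, S) = Mul(Rational(1, 3), Pow(Add(o, o), 2)) = Mul(Rational(1, 3), Pow(Mul(2, o), 2)) = Mul(Rational(1, 3), Mul(4, Pow(o, 2))) = Mul(Rational(4, 3), Pow(o, 2)))
Function('t')(Z, Y) = Mul(26, Y) (Function('t')(Z, Y) = Mul(13, Mul(2, Y)) = Mul(26, Y))
Pow(Add(Function('t')(Mul(Mul(4, 3), -4), -421), Function('K')(-342, -609)), Rational(1, 2)) = Pow(Add(Mul(26, -421), Mul(Rational(4, 3), Pow(-342, 2))), Rational(1, 2)) = Pow(Add(-10946, Mul(Rational(4, 3), 116964)), Rational(1, 2)) = Pow(Add(-10946, 155952), Rational(1, 2)) = Pow(145006, Rational(1, 2))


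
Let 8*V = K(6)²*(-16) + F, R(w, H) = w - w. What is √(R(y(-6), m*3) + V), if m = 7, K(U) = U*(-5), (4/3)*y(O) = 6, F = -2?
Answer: I*√7201/2 ≈ 42.429*I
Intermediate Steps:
y(O) = 9/2 (y(O) = (¾)*6 = 9/2)
K(U) = -5*U
R(w, H) = 0
V = -7201/4 (V = ((-5*6)²*(-16) - 2)/8 = ((-30)²*(-16) - 2)/8 = (900*(-16) - 2)/8 = (-14400 - 2)/8 = (⅛)*(-14402) = -7201/4 ≈ -1800.3)
√(R(y(-6), m*3) + V) = √(0 - 7201/4) = √(-7201/4) = I*√7201/2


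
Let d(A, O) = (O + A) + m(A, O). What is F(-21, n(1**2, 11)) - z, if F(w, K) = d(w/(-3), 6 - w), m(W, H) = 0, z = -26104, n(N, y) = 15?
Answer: 26138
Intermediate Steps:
d(A, O) = A + O (d(A, O) = (O + A) + 0 = (A + O) + 0 = A + O)
F(w, K) = 6 - 4*w/3 (F(w, K) = w/(-3) + (6 - w) = w*(-1/3) + (6 - w) = -w/3 + (6 - w) = 6 - 4*w/3)
F(-21, n(1**2, 11)) - z = (6 - 4/3*(-21)) - 1*(-26104) = (6 + 28) + 26104 = 34 + 26104 = 26138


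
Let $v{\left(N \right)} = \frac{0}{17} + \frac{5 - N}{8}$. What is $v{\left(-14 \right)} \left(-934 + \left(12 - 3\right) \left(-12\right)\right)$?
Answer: $- \frac{9899}{4} \approx -2474.8$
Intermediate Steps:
$v{\left(N \right)} = \frac{5}{8} - \frac{N}{8}$ ($v{\left(N \right)} = 0 \cdot \frac{1}{17} + \left(5 - N\right) \frac{1}{8} = 0 - \left(- \frac{5}{8} + \frac{N}{8}\right) = \frac{5}{8} - \frac{N}{8}$)
$v{\left(-14 \right)} \left(-934 + \left(12 - 3\right) \left(-12\right)\right) = \left(\frac{5}{8} - - \frac{7}{4}\right) \left(-934 + \left(12 - 3\right) \left(-12\right)\right) = \left(\frac{5}{8} + \frac{7}{4}\right) \left(-934 + 9 \left(-12\right)\right) = \frac{19 \left(-934 - 108\right)}{8} = \frac{19}{8} \left(-1042\right) = - \frac{9899}{4}$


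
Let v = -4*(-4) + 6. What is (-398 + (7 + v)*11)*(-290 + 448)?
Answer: -12482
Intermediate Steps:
v = 22 (v = 16 + 6 = 22)
(-398 + (7 + v)*11)*(-290 + 448) = (-398 + (7 + 22)*11)*(-290 + 448) = (-398 + 29*11)*158 = (-398 + 319)*158 = -79*158 = -12482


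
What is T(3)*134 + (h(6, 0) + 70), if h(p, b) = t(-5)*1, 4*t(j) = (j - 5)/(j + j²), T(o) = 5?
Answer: 5919/8 ≈ 739.88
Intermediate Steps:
t(j) = (-5 + j)/(4*(j + j²)) (t(j) = ((j - 5)/(j + j²))/4 = ((-5 + j)/(j + j²))/4 = (-5 + j)/(4*(j + j²)))
h(p, b) = -⅛ (h(p, b) = ((¼)*(-5 - 5)/(-5*(1 - 5)))*1 = ((¼)*(-⅕)*(-10)/(-4))*1 = ((¼)*(-⅕)*(-¼)*(-10))*1 = -⅛*1 = -⅛)
T(3)*134 + (h(6, 0) + 70) = 5*134 + (-⅛ + 70) = 670 + 559/8 = 5919/8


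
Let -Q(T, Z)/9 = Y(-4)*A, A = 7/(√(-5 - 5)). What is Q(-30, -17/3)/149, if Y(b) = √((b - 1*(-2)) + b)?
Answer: -63*√15/745 ≈ -0.32751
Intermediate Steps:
A = -7*I*√10/10 (A = 7/(√(-10)) = 7/((I*√10)) = 7*(-I*√10/10) = -7*I*√10/10 ≈ -2.2136*I)
Y(b) = √(2 + 2*b) (Y(b) = √((b + 2) + b) = √((2 + b) + b) = √(2 + 2*b))
Q(T, Z) = -63*√15/5 (Q(T, Z) = -9*√(2 + 2*(-4))*(-7*I*√10/10) = -9*√(2 - 8)*(-7*I*√10/10) = -9*√(-6)*(-7*I*√10/10) = -9*I*√6*(-7*I*√10/10) = -63*√15/5)
Q(-30, -17/3)/149 = -63*√15/5/149 = -63*√15/5*(1/149) = -63*√15/745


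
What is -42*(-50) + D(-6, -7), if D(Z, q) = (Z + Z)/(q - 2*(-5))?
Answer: 2096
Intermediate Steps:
D(Z, q) = 2*Z/(10 + q) (D(Z, q) = (2*Z)/(q + 10) = (2*Z)/(10 + q) = 2*Z/(10 + q))
-42*(-50) + D(-6, -7) = -42*(-50) + 2*(-6)/(10 - 7) = 2100 + 2*(-6)/3 = 2100 + 2*(-6)*(1/3) = 2100 - 4 = 2096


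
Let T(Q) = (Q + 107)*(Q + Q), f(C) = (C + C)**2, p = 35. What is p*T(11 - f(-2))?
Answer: -35700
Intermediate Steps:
f(C) = 4*C**2 (f(C) = (2*C)**2 = 4*C**2)
T(Q) = 2*Q*(107 + Q) (T(Q) = (107 + Q)*(2*Q) = 2*Q*(107 + Q))
p*T(11 - f(-2)) = 35*(2*(11 - 4*(-2)**2)*(107 + (11 - 4*(-2)**2))) = 35*(2*(11 - 4*4)*(107 + (11 - 4*4))) = 35*(2*(11 - 1*16)*(107 + (11 - 1*16))) = 35*(2*(11 - 16)*(107 + (11 - 16))) = 35*(2*(-5)*(107 - 5)) = 35*(2*(-5)*102) = 35*(-1020) = -35700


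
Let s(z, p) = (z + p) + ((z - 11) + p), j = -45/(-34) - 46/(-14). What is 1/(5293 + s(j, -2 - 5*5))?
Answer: 119/623229 ≈ 0.00019094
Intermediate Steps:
j = 1097/238 (j = -45*(-1/34) - 46*(-1/14) = 45/34 + 23/7 = 1097/238 ≈ 4.6092)
s(z, p) = -11 + 2*p + 2*z (s(z, p) = (p + z) + ((-11 + z) + p) = (p + z) + (-11 + p + z) = -11 + 2*p + 2*z)
1/(5293 + s(j, -2 - 5*5)) = 1/(5293 + (-11 + 2*(-2 - 5*5) + 2*(1097/238))) = 1/(5293 + (-11 + 2*(-2 - 25) + 1097/119)) = 1/(5293 + (-11 + 2*(-27) + 1097/119)) = 1/(5293 + (-11 - 54 + 1097/119)) = 1/(5293 - 6638/119) = 1/(623229/119) = 119/623229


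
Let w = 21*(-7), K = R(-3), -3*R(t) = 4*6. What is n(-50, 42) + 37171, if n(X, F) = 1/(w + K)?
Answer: 5761504/155 ≈ 37171.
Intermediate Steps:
R(t) = -8 (R(t) = -4*6/3 = -⅓*24 = -8)
K = -8
w = -147
n(X, F) = -1/155 (n(X, F) = 1/(-147 - 8) = 1/(-155) = -1/155)
n(-50, 42) + 37171 = -1/155 + 37171 = 5761504/155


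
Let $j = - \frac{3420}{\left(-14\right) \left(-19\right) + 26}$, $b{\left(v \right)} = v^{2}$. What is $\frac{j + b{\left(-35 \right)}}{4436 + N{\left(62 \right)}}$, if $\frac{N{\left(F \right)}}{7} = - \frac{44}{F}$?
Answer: $\frac{1372835}{5013713} \approx 0.27382$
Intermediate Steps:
$N{\left(F \right)} = - \frac{308}{F}$ ($N{\left(F \right)} = 7 \left(- \frac{44}{F}\right) = - \frac{308}{F}$)
$j = - \frac{855}{73}$ ($j = - \frac{3420}{266 + 26} = - \frac{3420}{292} = \left(-3420\right) \frac{1}{292} = - \frac{855}{73} \approx -11.712$)
$\frac{j + b{\left(-35 \right)}}{4436 + N{\left(62 \right)}} = \frac{- \frac{855}{73} + \left(-35\right)^{2}}{4436 - \frac{308}{62}} = \frac{- \frac{855}{73} + 1225}{4436 - \frac{154}{31}} = \frac{88570}{73 \left(4436 - \frac{154}{31}\right)} = \frac{88570}{73 \cdot \frac{137362}{31}} = \frac{88570}{73} \cdot \frac{31}{137362} = \frac{1372835}{5013713}$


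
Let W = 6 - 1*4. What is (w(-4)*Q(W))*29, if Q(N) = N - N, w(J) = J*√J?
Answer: 0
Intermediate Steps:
w(J) = J^(3/2)
W = 2 (W = 6 - 4 = 2)
Q(N) = 0
(w(-4)*Q(W))*29 = ((-4)^(3/2)*0)*29 = (-8*I*0)*29 = 0*29 = 0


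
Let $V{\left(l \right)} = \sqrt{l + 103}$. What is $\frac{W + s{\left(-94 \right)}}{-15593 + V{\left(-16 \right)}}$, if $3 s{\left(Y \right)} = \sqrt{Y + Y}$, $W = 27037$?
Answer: $- \frac{421587941}{243141562} - \frac{27037 \sqrt{87}}{243141562} - \frac{15593 i \sqrt{47}}{364712343} - \frac{i \sqrt{4089}}{364712343} \approx -1.735 - 0.00029328 i$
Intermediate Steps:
$V{\left(l \right)} = \sqrt{103 + l}$
$s{\left(Y \right)} = \frac{\sqrt{2} \sqrt{Y}}{3}$ ($s{\left(Y \right)} = \frac{\sqrt{Y + Y}}{3} = \frac{\sqrt{2 Y}}{3} = \frac{\sqrt{2} \sqrt{Y}}{3}$)
$\frac{W + s{\left(-94 \right)}}{-15593 + V{\left(-16 \right)}} = \frac{27037 + \frac{\sqrt{2} \sqrt{-94}}{3}}{-15593 + \sqrt{103 - 16}} = \frac{27037 + \frac{\sqrt{2} i \sqrt{94}}{3}}{-15593 + \sqrt{87}} = \frac{27037 + \frac{2 i \sqrt{47}}{3}}{-15593 + \sqrt{87}}$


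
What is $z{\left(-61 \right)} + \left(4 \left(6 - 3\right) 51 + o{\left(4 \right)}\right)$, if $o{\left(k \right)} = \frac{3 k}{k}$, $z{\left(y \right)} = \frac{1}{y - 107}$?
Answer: $\frac{103319}{168} \approx 614.99$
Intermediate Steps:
$z{\left(y \right)} = \frac{1}{-107 + y}$
$o{\left(k \right)} = 3$
$z{\left(-61 \right)} + \left(4 \left(6 - 3\right) 51 + o{\left(4 \right)}\right) = \frac{1}{-107 - 61} + \left(4 \left(6 - 3\right) 51 + 3\right) = \frac{1}{-168} + \left(4 \cdot 3 \cdot 51 + 3\right) = - \frac{1}{168} + \left(12 \cdot 51 + 3\right) = - \frac{1}{168} + \left(612 + 3\right) = - \frac{1}{168} + 615 = \frac{103319}{168}$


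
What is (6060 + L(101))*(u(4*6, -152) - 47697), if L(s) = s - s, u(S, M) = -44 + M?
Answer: -290231580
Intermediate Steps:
L(s) = 0
(6060 + L(101))*(u(4*6, -152) - 47697) = (6060 + 0)*((-44 - 152) - 47697) = 6060*(-196 - 47697) = 6060*(-47893) = -290231580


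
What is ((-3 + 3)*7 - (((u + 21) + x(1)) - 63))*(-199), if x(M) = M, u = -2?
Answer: -8557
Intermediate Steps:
((-3 + 3)*7 - (((u + 21) + x(1)) - 63))*(-199) = ((-3 + 3)*7 - (((-2 + 21) + 1) - 63))*(-199) = (0*7 - ((19 + 1) - 63))*(-199) = (0 - (20 - 63))*(-199) = (0 - 1*(-43))*(-199) = (0 + 43)*(-199) = 43*(-199) = -8557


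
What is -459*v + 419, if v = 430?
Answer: -196951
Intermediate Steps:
-459*v + 419 = -459*430 + 419 = -197370 + 419 = -196951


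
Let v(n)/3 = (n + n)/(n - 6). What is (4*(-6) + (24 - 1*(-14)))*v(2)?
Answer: -42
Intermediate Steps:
v(n) = 6*n/(-6 + n) (v(n) = 3*((n + n)/(n - 6)) = 3*((2*n)/(-6 + n)) = 3*(2*n/(-6 + n)) = 6*n/(-6 + n))
(4*(-6) + (24 - 1*(-14)))*v(2) = (4*(-6) + (24 - 1*(-14)))*(6*2/(-6 + 2)) = (-24 + (24 + 14))*(6*2/(-4)) = (-24 + 38)*(6*2*(-¼)) = 14*(-3) = -42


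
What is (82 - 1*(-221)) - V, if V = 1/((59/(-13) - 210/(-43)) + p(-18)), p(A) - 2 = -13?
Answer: 1805227/5956 ≈ 303.09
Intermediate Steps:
p(A) = -11 (p(A) = 2 - 13 = -11)
V = -559/5956 (V = 1/((59/(-13) - 210/(-43)) - 11) = 1/((59*(-1/13) - 210*(-1/43)) - 11) = 1/((-59/13 + 210/43) - 11) = 1/(193/559 - 11) = 1/(-5956/559) = -559/5956 ≈ -0.093855)
(82 - 1*(-221)) - V = (82 - 1*(-221)) - 1*(-559/5956) = (82 + 221) + 559/5956 = 303 + 559/5956 = 1805227/5956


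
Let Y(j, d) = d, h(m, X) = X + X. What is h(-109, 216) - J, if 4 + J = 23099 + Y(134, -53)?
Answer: -22610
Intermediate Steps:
h(m, X) = 2*X
J = 23042 (J = -4 + (23099 - 53) = -4 + 23046 = 23042)
h(-109, 216) - J = 2*216 - 1*23042 = 432 - 23042 = -22610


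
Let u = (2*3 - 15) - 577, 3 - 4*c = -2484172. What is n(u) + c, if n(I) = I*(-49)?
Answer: 2599031/4 ≈ 6.4976e+5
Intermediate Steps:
c = 2484175/4 (c = ¾ - ¼*(-2484172) = ¾ + 621043 = 2484175/4 ≈ 6.2104e+5)
u = -586 (u = (6 - 15) - 577 = -9 - 577 = -586)
n(I) = -49*I
n(u) + c = -49*(-586) + 2484175/4 = 28714 + 2484175/4 = 2599031/4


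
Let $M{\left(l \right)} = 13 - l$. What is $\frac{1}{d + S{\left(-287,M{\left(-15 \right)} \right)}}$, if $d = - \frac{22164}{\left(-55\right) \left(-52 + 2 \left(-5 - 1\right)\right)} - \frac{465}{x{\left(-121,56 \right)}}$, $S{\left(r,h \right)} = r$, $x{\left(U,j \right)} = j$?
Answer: $- \frac{6160}{1857857} \approx -0.0033156$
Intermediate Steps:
$d = - \frac{89937}{6160}$ ($d = - \frac{22164}{\left(-55\right) \left(-52 + 2 \left(-5 - 1\right)\right)} - \frac{465}{56} = - \frac{22164}{\left(-55\right) \left(-52 + 2 \left(-6\right)\right)} - \frac{465}{56} = - \frac{22164}{\left(-55\right) \left(-52 - 12\right)} - \frac{465}{56} = - \frac{22164}{\left(-55\right) \left(-64\right)} - \frac{465}{56} = - \frac{22164}{3520} - \frac{465}{56} = \left(-22164\right) \frac{1}{3520} - \frac{465}{56} = - \frac{5541}{880} - \frac{465}{56} = - \frac{89937}{6160} \approx -14.6$)
$\frac{1}{d + S{\left(-287,M{\left(-15 \right)} \right)}} = \frac{1}{- \frac{89937}{6160} - 287} = \frac{1}{- \frac{1857857}{6160}} = - \frac{6160}{1857857}$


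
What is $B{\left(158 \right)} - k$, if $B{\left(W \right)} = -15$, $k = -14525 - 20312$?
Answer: $34822$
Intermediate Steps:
$k = -34837$
$B{\left(158 \right)} - k = -15 - -34837 = -15 + 34837 = 34822$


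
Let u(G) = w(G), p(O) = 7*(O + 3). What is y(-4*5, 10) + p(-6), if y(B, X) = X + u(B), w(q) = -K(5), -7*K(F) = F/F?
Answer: -76/7 ≈ -10.857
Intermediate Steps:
p(O) = 21 + 7*O (p(O) = 7*(3 + O) = 21 + 7*O)
K(F) = -1/7 (K(F) = -F/(7*F) = -1/7*1 = -1/7)
w(q) = 1/7 (w(q) = -1*(-1/7) = 1/7)
u(G) = 1/7
y(B, X) = 1/7 + X (y(B, X) = X + 1/7 = 1/7 + X)
y(-4*5, 10) + p(-6) = (1/7 + 10) + (21 + 7*(-6)) = 71/7 + (21 - 42) = 71/7 - 21 = -76/7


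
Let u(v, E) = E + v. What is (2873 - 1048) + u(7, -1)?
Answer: 1831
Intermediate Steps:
(2873 - 1048) + u(7, -1) = (2873 - 1048) + (-1 + 7) = 1825 + 6 = 1831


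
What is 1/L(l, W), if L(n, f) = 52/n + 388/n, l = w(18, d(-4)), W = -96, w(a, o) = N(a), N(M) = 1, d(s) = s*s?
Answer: 1/440 ≈ 0.0022727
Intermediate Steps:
d(s) = s**2
w(a, o) = 1
l = 1
L(n, f) = 440/n
1/L(l, W) = 1/(440/1) = 1/(440*1) = 1/440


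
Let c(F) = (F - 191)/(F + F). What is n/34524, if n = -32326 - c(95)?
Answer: -1535461/1639890 ≈ -0.93632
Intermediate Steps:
c(F) = (-191 + F)/(2*F) (c(F) = (-191 + F)/((2*F)) = (-191 + F)*(1/(2*F)) = (-191 + F)/(2*F))
n = -3070922/95 (n = -32326 - (-191 + 95)/(2*95) = -32326 - (-96)/(2*95) = -32326 - 1*(-48/95) = -32326 + 48/95 = -3070922/95 ≈ -32326.)
n/34524 = -3070922/95/34524 = -3070922/95*1/34524 = -1535461/1639890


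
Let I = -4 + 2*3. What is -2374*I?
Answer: -4748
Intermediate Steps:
I = 2 (I = -4 + 6 = 2)
-2374*I = -2374*2 = -4748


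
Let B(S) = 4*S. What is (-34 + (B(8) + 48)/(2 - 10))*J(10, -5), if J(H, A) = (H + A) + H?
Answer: -660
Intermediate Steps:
J(H, A) = A + 2*H (J(H, A) = (A + H) + H = A + 2*H)
(-34 + (B(8) + 48)/(2 - 10))*J(10, -5) = (-34 + (4*8 + 48)/(2 - 10))*(-5 + 2*10) = (-34 + (32 + 48)/(-8))*(-5 + 20) = (-34 + 80*(-1/8))*15 = (-34 - 10)*15 = -44*15 = -660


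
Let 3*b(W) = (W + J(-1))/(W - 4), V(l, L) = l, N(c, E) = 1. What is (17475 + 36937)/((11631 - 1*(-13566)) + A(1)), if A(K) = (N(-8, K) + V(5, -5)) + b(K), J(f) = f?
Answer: 54412/25203 ≈ 2.1590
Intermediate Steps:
b(W) = (-1 + W)/(3*(-4 + W)) (b(W) = ((W - 1)/(W - 4))/3 = ((-1 + W)/(-4 + W))/3 = (-1 + W)/(3*(-4 + W)))
A(K) = 6 + (-1 + K)/(3*(-4 + K)) (A(K) = (1 + 5) + (-1 + K)/(3*(-4 + K)) = 6 + (-1 + K)/(3*(-4 + K)))
(17475 + 36937)/((11631 - 1*(-13566)) + A(1)) = (17475 + 36937)/((11631 - 1*(-13566)) + (-73 + 19*1)/(3*(-4 + 1))) = 54412/((11631 + 13566) + (1/3)*(-73 + 19)/(-3)) = 54412/(25197 + (1/3)*(-1/3)*(-54)) = 54412/(25197 + 6) = 54412/25203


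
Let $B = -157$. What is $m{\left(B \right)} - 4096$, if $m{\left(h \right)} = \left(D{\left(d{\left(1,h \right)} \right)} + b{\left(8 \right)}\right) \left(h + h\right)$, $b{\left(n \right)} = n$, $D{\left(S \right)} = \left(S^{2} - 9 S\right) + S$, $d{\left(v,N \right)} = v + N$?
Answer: $-8039984$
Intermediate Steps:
$d{\left(v,N \right)} = N + v$
$D{\left(S \right)} = S^{2} - 8 S$
$m{\left(h \right)} = 2 h \left(8 + \left(1 + h\right) \left(-7 + h\right)\right)$ ($m{\left(h \right)} = \left(\left(h + 1\right) \left(-8 + \left(h + 1\right)\right) + 8\right) \left(h + h\right) = \left(\left(1 + h\right) \left(-8 + \left(1 + h\right)\right) + 8\right) 2 h = \left(\left(1 + h\right) \left(-7 + h\right) + 8\right) 2 h = \left(8 + \left(1 + h\right) \left(-7 + h\right)\right) 2 h = 2 h \left(8 + \left(1 + h\right) \left(-7 + h\right)\right)$)
$m{\left(B \right)} - 4096 = 2 \left(-157\right) \left(8 + \left(1 - 157\right) \left(-7 - 157\right)\right) - 4096 = 2 \left(-157\right) \left(8 - -25584\right) - 4096 = 2 \left(-157\right) \left(8 + 25584\right) - 4096 = 2 \left(-157\right) 25592 - 4096 = -8035888 - 4096 = -8039984$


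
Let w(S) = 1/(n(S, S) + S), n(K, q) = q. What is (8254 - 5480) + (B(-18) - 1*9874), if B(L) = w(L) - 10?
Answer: -255961/36 ≈ -7110.0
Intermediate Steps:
w(S) = 1/(2*S) (w(S) = 1/(S + S) = 1/(2*S))
B(L) = -10 + 1/(2*L) (B(L) = 1/(2*L) - 10 = -10 + 1/(2*L))
(8254 - 5480) + (B(-18) - 1*9874) = (8254 - 5480) + ((-10 + (½)/(-18)) - 1*9874) = 2774 + ((-10 + (½)*(-1/18)) - 9874) = 2774 + ((-10 - 1/36) - 9874) = 2774 + (-361/36 - 9874) = 2774 - 355825/36 = -255961/36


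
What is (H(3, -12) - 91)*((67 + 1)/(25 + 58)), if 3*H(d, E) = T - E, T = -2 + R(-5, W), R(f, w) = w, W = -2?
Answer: -18020/249 ≈ -72.370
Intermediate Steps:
T = -4 (T = -2 - 2 = -4)
H(d, E) = -4/3 - E/3 (H(d, E) = (-4 - E)/3 = -4/3 - E/3)
(H(3, -12) - 91)*((67 + 1)/(25 + 58)) = ((-4/3 - ⅓*(-12)) - 91)*((67 + 1)/(25 + 58)) = ((-4/3 + 4) - 91)*(68/83) = (8/3 - 91)*(68*(1/83)) = -265/3*68/83 = -18020/249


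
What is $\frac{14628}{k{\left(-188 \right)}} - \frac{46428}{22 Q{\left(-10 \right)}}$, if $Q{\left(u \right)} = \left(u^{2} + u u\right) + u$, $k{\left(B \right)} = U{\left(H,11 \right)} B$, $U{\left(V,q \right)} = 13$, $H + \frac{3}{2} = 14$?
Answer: $- \frac{10913442}{638495} \approx -17.092$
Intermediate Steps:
$H = \frac{25}{2}$ ($H = - \frac{3}{2} + 14 = \frac{25}{2} \approx 12.5$)
$k{\left(B \right)} = 13 B$
$Q{\left(u \right)} = u + 2 u^{2}$ ($Q{\left(u \right)} = \left(u^{2} + u^{2}\right) + u = 2 u^{2} + u = u + 2 u^{2}$)
$\frac{14628}{k{\left(-188 \right)}} - \frac{46428}{22 Q{\left(-10 \right)}} = \frac{14628}{13 \left(-188\right)} - \frac{46428}{22 \left(- 10 \left(1 + 2 \left(-10\right)\right)\right)} = \frac{14628}{-2444} - \frac{46428}{22 \left(- 10 \left(1 - 20\right)\right)} = 14628 \left(- \frac{1}{2444}\right) - \frac{46428}{22 \left(\left(-10\right) \left(-19\right)\right)} = - \frac{3657}{611} - \frac{46428}{22 \cdot 190} = - \frac{3657}{611} - \frac{46428}{4180} = - \frac{3657}{611} - \frac{11607}{1045} = - \frac{10913442}{638495}$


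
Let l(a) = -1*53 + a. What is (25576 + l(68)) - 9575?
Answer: 16016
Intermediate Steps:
l(a) = -53 + a
(25576 + l(68)) - 9575 = (25576 + (-53 + 68)) - 9575 = (25576 + 15) - 9575 = 25591 - 9575 = 16016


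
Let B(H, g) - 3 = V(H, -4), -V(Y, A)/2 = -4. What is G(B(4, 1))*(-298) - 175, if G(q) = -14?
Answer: 3997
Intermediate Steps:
V(Y, A) = 8 (V(Y, A) = -2*(-4) = 8)
B(H, g) = 11 (B(H, g) = 3 + 8 = 11)
G(B(4, 1))*(-298) - 175 = -14*(-298) - 175 = 4172 - 175 = 3997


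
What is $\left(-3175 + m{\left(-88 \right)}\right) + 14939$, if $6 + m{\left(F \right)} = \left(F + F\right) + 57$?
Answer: $11639$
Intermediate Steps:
$m{\left(F \right)} = 51 + 2 F$ ($m{\left(F \right)} = -6 + \left(\left(F + F\right) + 57\right) = -6 + \left(2 F + 57\right) = -6 + \left(57 + 2 F\right) = 51 + 2 F$)
$\left(-3175 + m{\left(-88 \right)}\right) + 14939 = \left(-3175 + \left(51 + 2 \left(-88\right)\right)\right) + 14939 = \left(-3175 + \left(51 - 176\right)\right) + 14939 = \left(-3175 - 125\right) + 14939 = -3300 + 14939 = 11639$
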